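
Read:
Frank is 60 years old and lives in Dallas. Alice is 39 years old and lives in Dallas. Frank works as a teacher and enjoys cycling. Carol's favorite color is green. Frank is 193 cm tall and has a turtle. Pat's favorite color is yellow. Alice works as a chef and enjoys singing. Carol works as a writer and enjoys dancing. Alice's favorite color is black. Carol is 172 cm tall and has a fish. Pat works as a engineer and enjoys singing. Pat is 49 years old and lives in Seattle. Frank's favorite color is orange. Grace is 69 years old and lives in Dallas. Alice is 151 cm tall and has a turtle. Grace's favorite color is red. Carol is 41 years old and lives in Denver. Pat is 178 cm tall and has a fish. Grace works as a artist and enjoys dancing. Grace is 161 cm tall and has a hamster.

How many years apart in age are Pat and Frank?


49 vs 60, diff = 11

11


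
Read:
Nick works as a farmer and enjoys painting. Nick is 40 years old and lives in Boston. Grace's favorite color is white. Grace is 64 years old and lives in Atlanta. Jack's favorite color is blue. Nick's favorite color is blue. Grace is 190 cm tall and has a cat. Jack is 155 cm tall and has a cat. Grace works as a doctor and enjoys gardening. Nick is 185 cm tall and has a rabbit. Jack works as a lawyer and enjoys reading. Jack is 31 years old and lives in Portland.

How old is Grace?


Grace is 64 years old

64


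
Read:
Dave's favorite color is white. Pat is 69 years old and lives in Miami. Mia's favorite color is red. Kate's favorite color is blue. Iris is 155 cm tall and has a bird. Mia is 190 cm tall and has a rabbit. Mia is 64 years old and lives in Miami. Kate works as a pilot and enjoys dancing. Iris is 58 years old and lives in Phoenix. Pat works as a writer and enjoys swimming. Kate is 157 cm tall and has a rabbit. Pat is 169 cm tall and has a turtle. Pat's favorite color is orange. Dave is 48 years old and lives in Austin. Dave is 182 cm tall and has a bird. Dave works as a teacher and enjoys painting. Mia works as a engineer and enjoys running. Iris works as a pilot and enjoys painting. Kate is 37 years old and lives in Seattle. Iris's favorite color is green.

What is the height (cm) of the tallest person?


Tallest: Mia at 190 cm

190


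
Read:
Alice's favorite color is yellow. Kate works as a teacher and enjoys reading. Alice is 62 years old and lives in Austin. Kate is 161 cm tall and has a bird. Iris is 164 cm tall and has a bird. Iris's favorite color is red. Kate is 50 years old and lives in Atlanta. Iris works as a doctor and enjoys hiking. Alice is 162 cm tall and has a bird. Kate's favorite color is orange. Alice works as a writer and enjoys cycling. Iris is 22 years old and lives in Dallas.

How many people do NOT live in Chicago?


Not in Chicago: 3

3


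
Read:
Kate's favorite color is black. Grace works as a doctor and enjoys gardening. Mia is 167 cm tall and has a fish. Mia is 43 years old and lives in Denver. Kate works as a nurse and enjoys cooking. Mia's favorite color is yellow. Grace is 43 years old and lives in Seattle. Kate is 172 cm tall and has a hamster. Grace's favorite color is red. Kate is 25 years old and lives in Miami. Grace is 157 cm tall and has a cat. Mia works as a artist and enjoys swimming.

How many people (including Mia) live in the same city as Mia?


Mia lives in Denver. Count = 1

1


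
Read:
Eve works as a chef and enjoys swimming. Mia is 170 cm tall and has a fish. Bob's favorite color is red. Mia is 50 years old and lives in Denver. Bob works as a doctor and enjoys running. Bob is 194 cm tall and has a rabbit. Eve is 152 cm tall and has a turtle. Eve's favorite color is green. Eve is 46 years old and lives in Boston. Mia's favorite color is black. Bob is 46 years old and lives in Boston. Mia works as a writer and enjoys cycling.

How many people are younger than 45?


Filter: 0

0


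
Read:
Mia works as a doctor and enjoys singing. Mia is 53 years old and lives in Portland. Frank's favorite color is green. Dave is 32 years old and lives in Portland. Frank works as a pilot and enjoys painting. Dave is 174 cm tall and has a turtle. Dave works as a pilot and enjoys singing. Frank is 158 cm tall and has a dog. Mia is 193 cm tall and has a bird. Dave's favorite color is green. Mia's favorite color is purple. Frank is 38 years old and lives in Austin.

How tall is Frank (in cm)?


Frank is 158 cm tall

158


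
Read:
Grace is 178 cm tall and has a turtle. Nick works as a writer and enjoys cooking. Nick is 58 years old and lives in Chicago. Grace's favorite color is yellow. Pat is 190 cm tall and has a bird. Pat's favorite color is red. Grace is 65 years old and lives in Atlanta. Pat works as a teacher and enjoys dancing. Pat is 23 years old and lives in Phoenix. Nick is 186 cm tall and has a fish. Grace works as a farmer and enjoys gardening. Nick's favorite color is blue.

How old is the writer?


The writer is Nick, age 58

58


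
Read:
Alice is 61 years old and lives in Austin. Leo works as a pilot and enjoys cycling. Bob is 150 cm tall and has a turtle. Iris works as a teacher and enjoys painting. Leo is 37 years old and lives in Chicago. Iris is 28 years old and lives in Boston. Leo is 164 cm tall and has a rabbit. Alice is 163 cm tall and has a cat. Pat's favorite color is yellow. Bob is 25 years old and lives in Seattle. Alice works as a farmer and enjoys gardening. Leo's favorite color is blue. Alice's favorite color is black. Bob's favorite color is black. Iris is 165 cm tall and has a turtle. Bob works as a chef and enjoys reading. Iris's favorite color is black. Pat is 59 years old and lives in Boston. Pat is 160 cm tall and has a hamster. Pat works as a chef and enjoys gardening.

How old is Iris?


Iris is 28 years old

28


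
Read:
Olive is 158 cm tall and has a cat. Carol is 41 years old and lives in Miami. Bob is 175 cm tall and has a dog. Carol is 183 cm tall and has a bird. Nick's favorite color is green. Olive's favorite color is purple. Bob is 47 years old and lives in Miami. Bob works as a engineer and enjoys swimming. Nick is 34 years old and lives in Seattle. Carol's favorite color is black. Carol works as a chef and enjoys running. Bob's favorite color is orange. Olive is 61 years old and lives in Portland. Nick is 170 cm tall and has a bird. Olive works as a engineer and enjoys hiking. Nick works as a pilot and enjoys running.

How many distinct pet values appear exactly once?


Unique pet values: 2

2


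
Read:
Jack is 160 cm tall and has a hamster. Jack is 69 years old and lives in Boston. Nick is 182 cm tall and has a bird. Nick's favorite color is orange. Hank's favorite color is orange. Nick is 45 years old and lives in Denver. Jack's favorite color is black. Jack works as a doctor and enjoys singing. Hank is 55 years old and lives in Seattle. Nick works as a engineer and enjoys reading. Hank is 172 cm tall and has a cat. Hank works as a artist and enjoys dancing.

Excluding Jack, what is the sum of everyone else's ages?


Sum (excluding Jack): 100

100


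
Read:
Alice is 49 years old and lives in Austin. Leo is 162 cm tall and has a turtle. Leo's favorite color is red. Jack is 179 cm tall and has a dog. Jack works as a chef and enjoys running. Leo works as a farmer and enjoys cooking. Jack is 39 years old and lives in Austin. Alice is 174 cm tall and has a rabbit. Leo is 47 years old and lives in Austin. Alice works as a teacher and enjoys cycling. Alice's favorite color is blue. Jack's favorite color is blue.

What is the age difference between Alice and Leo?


|49 - 47| = 2

2


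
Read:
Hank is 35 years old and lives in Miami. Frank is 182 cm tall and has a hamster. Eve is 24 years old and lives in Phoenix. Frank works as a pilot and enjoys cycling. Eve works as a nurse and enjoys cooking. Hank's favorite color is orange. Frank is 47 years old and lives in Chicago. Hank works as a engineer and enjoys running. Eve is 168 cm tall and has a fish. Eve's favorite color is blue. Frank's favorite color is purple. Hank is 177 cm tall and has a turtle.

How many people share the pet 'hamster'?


Count: 1

1


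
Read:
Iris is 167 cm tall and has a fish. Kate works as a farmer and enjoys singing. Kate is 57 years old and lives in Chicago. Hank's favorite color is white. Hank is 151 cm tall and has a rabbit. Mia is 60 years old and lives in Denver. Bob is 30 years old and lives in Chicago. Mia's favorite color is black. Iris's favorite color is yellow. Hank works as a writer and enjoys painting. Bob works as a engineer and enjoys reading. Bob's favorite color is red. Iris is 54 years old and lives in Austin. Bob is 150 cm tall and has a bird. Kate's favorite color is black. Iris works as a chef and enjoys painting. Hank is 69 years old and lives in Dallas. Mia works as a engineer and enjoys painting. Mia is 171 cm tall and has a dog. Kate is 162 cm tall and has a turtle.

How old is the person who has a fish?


Person with fish is Iris, age 54

54


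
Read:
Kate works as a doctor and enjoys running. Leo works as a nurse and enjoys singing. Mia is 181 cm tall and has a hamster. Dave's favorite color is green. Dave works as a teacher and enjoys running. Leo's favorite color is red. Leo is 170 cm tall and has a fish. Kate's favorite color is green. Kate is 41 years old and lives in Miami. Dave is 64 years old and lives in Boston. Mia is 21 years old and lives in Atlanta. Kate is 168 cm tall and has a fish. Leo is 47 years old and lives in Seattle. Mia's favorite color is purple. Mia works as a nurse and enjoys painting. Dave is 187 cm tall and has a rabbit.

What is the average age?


Sum=173, n=4, avg=43.25

43.25


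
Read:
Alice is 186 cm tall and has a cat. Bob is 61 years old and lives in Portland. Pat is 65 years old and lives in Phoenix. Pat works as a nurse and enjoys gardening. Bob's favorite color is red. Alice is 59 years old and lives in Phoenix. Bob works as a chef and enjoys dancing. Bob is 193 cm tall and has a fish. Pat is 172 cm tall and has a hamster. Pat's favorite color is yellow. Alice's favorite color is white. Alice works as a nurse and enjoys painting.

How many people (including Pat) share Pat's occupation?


Pat is a nurse. Count = 2

2


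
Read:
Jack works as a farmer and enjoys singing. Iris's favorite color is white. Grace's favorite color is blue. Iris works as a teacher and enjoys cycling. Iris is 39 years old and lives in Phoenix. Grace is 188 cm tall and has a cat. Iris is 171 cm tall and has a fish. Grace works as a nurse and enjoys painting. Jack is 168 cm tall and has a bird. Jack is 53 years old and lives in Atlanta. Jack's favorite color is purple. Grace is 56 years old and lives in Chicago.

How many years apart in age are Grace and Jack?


56 vs 53, diff = 3

3


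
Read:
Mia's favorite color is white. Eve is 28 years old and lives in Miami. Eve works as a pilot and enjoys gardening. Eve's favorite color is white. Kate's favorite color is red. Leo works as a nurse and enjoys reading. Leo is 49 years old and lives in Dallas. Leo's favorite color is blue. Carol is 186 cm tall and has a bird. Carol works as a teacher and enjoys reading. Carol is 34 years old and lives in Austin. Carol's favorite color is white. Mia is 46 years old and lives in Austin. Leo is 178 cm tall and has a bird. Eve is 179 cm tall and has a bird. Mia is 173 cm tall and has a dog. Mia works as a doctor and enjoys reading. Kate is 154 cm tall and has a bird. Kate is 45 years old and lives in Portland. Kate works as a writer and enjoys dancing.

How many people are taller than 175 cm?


Taller than 175: 3

3


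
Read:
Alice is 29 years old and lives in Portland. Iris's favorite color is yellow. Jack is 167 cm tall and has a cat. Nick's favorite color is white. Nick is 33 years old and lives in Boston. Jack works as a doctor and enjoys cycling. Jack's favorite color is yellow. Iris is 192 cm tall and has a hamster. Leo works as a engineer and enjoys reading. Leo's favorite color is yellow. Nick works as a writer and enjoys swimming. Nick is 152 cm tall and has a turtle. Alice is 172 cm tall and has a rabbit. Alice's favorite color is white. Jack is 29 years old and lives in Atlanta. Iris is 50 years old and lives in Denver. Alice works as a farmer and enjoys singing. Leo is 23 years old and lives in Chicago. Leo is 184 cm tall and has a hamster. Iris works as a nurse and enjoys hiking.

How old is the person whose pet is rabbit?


Person with pet=rabbit is Alice, age 29

29


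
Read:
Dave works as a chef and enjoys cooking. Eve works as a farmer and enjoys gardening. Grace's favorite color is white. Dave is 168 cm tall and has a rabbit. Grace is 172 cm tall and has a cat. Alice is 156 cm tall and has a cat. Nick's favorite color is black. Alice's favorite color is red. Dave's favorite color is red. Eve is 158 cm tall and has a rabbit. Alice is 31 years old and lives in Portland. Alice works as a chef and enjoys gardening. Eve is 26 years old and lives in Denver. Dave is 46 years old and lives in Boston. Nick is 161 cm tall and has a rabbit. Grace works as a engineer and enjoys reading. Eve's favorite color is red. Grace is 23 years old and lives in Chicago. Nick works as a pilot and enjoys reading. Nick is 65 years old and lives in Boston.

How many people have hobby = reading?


Count: 2

2


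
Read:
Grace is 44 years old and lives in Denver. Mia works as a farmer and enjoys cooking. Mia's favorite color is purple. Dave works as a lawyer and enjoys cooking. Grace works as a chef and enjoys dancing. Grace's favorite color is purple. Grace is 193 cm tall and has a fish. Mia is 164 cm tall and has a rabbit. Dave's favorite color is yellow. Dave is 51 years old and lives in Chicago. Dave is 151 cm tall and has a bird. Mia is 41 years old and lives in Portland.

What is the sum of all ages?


51+44+41 = 136

136


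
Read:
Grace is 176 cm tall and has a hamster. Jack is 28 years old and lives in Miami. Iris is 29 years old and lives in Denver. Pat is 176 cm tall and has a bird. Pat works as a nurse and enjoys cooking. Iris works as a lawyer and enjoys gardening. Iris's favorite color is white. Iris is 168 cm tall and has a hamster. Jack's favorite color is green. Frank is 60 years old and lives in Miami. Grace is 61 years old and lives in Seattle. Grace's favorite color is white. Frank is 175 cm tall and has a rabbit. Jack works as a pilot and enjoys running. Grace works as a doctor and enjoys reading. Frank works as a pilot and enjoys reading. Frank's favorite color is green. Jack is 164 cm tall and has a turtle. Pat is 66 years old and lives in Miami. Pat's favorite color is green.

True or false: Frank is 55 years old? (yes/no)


Frank is actually 60. no

no


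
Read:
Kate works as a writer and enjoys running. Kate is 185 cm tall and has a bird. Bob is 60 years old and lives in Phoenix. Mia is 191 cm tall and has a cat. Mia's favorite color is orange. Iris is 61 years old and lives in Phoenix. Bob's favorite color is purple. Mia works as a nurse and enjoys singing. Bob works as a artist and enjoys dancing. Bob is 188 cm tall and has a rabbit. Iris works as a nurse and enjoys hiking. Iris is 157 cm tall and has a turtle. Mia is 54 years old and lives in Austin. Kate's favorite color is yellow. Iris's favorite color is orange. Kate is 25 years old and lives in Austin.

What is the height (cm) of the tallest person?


Tallest: Mia at 191 cm

191


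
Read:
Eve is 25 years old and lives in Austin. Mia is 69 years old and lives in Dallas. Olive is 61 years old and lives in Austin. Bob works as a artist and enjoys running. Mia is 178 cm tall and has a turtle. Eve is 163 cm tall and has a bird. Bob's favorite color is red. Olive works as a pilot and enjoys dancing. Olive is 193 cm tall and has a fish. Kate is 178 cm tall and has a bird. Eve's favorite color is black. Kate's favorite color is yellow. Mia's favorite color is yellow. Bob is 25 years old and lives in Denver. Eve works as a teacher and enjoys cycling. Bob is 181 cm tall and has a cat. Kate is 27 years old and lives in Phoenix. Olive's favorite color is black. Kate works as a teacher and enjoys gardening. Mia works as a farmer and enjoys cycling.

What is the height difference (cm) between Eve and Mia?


|163 - 178| = 15

15


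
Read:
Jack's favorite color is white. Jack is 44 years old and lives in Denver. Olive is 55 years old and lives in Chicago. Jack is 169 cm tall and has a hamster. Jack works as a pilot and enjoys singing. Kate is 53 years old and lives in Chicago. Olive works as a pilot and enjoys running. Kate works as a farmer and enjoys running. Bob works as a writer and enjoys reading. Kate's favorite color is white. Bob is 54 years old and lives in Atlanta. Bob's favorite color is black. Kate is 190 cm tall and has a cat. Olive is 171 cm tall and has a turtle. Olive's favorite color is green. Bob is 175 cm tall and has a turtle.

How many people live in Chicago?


Count in Chicago: 2

2


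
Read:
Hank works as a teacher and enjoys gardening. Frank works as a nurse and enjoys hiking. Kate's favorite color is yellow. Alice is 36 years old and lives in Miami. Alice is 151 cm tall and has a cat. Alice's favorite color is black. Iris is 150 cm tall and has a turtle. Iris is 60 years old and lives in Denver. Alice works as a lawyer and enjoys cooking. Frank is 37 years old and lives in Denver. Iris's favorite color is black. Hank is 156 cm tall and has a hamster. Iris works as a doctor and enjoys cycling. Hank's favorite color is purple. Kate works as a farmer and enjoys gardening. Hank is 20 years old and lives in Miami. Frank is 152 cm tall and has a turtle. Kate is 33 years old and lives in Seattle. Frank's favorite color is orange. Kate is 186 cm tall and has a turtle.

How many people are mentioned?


People: Kate, Alice, Hank, Iris, Frank. Count = 5

5


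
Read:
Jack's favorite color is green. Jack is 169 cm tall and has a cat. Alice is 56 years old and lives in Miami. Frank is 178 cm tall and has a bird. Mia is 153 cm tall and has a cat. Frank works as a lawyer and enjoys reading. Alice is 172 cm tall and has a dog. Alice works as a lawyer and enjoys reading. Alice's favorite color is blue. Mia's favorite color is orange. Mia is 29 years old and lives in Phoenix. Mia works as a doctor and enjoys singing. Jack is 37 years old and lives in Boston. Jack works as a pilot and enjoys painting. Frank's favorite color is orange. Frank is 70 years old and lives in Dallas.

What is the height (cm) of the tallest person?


Tallest: Frank at 178 cm

178


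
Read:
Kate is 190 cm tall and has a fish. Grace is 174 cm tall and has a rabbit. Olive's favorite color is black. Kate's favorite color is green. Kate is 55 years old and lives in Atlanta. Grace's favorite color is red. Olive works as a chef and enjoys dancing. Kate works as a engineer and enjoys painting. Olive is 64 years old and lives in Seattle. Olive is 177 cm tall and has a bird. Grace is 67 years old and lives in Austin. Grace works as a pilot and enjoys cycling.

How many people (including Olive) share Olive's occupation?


Olive is a chef. Count = 1

1


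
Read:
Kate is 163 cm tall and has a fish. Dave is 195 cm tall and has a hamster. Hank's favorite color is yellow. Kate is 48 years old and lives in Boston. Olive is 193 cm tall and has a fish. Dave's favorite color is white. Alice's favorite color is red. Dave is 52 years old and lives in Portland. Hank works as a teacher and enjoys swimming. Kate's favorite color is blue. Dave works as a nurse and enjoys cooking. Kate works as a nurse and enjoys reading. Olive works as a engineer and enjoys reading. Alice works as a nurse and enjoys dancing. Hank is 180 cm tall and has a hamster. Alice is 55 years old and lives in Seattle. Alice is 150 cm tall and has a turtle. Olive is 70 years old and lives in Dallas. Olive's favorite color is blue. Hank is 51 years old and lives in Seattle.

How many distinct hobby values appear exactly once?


Unique hobby values: 3

3


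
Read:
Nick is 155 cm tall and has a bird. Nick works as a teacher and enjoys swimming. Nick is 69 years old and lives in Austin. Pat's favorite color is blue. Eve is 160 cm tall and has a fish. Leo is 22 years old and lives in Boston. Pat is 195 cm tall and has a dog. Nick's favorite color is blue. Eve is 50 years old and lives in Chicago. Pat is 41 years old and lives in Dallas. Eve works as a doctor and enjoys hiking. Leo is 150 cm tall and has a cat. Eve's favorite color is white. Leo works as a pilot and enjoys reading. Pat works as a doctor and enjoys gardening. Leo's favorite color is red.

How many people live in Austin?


Count in Austin: 1

1


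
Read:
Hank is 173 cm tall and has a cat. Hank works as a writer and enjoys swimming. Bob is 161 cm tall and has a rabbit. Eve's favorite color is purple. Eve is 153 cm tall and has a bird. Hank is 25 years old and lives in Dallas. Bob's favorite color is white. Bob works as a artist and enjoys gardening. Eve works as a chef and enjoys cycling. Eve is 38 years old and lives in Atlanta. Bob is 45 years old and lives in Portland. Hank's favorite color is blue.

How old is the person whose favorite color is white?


Person with favorite color=white is Bob, age 45

45


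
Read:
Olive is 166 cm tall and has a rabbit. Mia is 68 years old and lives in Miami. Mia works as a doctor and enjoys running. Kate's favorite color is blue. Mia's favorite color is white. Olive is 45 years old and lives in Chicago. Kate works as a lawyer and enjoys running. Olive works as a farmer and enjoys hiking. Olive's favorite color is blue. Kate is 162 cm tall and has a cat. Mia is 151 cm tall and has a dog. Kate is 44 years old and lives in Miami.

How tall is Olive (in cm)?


Olive is 166 cm tall

166


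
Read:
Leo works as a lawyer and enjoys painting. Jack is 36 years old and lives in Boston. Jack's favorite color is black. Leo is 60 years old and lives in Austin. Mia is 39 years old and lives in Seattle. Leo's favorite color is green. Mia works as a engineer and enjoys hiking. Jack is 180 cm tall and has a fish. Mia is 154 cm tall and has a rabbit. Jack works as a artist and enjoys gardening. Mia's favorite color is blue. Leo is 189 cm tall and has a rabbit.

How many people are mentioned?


People: Leo, Jack, Mia. Count = 3

3


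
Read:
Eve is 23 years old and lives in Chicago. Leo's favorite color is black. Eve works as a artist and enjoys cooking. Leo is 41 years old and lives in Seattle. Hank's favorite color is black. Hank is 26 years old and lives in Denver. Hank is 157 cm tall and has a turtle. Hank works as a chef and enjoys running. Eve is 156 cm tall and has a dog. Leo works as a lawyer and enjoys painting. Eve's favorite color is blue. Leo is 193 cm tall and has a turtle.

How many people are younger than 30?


Filter: 2

2


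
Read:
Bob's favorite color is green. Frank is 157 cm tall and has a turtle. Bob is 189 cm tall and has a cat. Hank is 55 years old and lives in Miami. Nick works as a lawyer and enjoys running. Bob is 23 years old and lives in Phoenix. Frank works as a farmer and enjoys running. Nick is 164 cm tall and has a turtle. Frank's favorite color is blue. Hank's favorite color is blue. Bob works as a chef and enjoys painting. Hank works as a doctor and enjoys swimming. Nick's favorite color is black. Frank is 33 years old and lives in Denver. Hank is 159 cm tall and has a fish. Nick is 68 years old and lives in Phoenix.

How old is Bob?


Bob is 23 years old

23


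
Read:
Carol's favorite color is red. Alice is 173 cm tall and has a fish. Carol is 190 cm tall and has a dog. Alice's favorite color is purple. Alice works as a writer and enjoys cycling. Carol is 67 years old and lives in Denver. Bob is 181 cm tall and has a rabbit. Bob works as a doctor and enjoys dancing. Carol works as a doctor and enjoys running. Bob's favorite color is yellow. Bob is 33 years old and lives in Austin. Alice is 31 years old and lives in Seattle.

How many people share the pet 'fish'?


Count: 1

1


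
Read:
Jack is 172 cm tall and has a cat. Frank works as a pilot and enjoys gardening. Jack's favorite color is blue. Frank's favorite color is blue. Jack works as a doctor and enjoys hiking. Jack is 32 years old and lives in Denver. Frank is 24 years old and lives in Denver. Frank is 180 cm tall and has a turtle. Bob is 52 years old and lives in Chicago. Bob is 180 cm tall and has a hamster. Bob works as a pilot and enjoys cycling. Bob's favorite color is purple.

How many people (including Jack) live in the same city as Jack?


Jack lives in Denver. Count = 2

2


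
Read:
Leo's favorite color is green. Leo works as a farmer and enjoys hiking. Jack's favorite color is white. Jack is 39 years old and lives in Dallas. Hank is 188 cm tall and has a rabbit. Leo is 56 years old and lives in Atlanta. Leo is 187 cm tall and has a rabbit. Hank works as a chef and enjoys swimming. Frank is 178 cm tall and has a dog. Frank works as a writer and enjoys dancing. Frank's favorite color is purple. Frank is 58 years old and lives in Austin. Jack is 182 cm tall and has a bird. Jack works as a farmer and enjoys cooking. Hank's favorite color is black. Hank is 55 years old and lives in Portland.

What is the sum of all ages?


39+58+56+55 = 208

208


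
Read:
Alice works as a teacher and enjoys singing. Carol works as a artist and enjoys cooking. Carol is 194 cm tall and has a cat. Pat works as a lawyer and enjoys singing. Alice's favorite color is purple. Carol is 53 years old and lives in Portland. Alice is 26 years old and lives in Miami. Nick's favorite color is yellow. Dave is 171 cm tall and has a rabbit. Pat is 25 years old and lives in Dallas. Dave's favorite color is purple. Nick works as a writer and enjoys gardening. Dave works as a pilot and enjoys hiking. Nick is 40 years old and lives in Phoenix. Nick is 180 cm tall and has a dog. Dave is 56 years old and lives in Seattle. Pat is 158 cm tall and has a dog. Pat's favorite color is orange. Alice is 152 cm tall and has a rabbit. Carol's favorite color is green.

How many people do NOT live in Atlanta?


Not in Atlanta: 5

5


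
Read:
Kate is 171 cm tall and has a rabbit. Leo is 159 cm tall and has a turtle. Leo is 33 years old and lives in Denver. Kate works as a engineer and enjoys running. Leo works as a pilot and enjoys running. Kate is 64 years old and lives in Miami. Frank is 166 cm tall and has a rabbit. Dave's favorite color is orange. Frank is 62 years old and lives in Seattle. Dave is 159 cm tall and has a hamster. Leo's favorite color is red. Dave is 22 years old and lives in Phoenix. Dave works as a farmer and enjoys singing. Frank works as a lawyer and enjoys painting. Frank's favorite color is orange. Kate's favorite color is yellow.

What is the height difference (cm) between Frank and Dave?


|166 - 159| = 7

7


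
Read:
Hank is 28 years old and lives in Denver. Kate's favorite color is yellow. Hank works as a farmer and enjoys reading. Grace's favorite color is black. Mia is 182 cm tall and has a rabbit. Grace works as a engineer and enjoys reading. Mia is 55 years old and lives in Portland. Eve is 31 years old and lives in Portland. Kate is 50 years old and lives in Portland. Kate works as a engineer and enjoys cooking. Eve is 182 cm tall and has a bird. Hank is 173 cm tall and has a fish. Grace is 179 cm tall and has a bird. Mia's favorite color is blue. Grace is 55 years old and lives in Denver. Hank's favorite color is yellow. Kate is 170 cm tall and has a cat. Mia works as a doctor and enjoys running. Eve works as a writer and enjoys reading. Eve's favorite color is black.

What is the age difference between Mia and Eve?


|55 - 31| = 24

24


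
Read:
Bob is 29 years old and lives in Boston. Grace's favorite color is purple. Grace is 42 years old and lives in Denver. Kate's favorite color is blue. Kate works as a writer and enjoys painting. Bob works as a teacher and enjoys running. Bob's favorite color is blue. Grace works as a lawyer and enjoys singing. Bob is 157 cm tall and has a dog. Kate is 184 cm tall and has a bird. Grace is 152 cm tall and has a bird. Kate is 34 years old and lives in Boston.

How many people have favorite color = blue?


Count: 2

2


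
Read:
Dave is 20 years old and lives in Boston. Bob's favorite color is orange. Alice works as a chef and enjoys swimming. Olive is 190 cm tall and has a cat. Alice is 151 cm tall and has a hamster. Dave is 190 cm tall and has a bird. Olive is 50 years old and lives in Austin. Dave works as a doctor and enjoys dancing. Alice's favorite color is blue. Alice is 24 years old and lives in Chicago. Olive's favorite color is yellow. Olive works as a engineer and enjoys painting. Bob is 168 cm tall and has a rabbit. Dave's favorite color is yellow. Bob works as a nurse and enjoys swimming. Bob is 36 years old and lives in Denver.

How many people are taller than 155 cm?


Taller than 155: 3

3


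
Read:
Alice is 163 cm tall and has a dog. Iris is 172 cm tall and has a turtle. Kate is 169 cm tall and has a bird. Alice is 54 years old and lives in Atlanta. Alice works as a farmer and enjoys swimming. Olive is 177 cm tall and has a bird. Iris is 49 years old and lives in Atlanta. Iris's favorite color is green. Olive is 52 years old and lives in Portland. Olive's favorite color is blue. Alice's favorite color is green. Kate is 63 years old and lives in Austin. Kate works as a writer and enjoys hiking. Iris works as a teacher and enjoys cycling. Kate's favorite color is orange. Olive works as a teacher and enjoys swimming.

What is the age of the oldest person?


Oldest: Kate at 63

63


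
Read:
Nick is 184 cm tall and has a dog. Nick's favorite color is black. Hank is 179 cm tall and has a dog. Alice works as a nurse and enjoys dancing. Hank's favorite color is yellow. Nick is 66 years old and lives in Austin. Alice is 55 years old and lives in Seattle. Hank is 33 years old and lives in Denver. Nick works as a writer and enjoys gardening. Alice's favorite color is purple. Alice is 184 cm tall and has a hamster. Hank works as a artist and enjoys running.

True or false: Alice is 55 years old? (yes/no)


Alice is actually 55. yes

yes


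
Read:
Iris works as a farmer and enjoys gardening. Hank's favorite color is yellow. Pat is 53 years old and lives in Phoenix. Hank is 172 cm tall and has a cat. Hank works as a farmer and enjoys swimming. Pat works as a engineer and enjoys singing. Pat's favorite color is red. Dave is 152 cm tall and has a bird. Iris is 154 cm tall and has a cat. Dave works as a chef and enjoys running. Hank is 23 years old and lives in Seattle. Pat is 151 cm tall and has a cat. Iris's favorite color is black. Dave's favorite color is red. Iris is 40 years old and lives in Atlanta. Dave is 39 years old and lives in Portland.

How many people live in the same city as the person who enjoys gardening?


Person with hobby gardening is Iris, city Atlanta. Count = 1

1


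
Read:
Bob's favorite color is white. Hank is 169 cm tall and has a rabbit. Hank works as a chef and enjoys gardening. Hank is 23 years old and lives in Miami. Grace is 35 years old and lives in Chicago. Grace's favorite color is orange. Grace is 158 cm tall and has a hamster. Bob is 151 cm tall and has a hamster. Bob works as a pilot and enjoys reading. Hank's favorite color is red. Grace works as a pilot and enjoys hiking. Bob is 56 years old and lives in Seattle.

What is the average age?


Sum=114, n=3, avg=38

38


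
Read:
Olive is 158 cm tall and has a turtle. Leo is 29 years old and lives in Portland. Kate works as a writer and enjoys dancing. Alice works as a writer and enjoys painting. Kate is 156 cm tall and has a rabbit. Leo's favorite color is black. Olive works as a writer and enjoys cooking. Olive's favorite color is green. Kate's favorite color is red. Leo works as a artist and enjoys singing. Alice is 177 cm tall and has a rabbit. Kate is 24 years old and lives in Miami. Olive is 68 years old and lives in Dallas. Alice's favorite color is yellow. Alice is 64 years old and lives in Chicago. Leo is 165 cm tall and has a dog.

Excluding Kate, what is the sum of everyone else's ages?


Sum (excluding Kate): 161

161


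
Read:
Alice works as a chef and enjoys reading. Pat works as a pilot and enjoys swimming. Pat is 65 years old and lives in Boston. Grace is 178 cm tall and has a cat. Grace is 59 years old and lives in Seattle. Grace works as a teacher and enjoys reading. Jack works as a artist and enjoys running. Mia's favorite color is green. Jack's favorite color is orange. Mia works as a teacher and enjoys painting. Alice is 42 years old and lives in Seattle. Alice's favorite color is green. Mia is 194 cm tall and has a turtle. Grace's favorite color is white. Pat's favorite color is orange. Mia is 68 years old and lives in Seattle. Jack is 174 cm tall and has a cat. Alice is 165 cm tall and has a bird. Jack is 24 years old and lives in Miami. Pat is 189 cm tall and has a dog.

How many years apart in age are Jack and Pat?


24 vs 65, diff = 41

41


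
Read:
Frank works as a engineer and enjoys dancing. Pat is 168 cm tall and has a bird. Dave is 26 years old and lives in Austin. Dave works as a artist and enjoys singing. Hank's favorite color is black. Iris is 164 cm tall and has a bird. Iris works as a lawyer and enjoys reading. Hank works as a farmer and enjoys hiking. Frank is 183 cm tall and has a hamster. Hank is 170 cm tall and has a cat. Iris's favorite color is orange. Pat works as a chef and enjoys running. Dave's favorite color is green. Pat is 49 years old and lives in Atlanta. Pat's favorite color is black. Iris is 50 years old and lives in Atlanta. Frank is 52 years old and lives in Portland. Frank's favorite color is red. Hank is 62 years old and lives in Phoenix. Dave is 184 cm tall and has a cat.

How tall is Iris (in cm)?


Iris is 164 cm tall

164


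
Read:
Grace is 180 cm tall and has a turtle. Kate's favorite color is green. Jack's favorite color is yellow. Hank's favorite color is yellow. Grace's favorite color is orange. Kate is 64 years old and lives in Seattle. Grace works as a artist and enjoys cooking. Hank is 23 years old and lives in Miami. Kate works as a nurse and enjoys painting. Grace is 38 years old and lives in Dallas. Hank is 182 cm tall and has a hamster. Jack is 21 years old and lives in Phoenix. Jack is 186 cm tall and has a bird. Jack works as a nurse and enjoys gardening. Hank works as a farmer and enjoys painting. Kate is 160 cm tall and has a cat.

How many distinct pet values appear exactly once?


Unique pet values: 4

4


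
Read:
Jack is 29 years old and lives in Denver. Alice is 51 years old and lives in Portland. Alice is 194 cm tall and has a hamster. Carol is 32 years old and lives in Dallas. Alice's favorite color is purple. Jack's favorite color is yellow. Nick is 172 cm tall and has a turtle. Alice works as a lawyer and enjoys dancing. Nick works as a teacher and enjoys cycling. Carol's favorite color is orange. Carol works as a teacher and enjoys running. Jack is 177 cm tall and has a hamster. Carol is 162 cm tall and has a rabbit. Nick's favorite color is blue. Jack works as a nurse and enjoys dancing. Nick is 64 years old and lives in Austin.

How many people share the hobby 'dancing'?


Count: 2

2


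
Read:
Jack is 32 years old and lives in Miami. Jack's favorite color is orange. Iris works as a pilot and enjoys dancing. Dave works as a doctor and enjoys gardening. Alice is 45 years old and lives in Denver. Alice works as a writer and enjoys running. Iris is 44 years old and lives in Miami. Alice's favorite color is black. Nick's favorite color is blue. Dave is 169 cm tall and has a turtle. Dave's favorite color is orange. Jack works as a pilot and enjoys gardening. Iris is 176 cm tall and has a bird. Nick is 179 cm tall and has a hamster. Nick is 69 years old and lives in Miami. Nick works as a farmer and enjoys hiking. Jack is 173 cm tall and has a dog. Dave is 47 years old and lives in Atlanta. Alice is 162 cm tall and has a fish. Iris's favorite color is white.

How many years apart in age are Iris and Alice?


44 vs 45, diff = 1

1


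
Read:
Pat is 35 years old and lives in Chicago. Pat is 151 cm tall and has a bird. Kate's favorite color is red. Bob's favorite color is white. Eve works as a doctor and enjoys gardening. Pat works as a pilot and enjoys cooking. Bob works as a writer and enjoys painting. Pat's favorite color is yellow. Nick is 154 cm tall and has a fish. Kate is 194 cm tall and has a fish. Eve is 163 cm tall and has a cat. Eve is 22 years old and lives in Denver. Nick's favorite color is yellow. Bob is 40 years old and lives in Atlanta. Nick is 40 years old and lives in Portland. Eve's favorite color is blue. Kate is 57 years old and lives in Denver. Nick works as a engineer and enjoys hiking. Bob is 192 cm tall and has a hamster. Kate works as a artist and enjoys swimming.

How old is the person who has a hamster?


Person with hamster is Bob, age 40

40


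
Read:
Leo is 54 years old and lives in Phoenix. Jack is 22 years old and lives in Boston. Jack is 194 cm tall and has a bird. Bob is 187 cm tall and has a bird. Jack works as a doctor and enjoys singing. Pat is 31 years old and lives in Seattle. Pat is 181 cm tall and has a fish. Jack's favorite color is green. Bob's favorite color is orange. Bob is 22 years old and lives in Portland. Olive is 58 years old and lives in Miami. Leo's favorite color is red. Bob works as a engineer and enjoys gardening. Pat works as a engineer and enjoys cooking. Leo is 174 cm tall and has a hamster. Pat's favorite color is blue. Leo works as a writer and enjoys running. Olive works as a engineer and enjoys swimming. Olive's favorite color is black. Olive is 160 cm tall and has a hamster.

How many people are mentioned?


People: Pat, Leo, Olive, Bob, Jack. Count = 5

5


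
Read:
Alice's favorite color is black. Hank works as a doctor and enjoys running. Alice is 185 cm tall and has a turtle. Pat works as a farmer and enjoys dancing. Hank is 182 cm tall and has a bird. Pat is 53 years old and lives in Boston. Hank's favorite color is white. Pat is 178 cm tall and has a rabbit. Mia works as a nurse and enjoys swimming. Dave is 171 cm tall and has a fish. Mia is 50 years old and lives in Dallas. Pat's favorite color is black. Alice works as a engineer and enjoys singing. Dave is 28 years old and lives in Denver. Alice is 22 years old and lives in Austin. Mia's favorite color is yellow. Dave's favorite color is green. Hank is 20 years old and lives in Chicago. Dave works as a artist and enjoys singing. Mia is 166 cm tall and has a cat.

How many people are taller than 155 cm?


Taller than 155: 5

5


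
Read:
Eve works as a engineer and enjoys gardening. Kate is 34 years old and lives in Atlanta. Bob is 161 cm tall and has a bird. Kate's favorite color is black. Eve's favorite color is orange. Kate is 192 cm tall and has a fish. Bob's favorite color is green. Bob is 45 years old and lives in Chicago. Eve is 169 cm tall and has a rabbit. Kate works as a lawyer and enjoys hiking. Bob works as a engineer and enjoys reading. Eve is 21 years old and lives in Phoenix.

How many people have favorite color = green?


Count: 1

1


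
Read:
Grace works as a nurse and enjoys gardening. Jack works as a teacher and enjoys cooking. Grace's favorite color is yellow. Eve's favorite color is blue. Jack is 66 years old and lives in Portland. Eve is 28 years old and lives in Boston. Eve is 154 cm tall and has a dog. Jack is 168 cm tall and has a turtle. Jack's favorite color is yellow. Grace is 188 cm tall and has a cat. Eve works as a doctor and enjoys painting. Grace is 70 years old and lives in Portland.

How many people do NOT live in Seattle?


Not in Seattle: 3

3


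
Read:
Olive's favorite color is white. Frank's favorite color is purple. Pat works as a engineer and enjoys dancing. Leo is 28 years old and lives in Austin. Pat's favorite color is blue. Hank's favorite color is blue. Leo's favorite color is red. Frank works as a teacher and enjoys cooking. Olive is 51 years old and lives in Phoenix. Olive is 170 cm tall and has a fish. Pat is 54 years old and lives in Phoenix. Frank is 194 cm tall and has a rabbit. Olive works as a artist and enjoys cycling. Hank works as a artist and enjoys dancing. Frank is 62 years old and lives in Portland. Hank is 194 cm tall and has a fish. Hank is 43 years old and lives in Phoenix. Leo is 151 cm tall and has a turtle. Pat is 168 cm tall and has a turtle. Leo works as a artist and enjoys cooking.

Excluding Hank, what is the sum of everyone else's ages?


Sum (excluding Hank): 195

195
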